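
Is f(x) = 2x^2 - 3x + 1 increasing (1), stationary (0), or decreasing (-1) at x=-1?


Compute f'(x) to determine behavior:
f'(x) = 4x - 3
f'(-1) = 4 * (-1) - 3
= -4 - 3
= -7
Since f'(-1) < 0, the function is decreasing (-1)

-1


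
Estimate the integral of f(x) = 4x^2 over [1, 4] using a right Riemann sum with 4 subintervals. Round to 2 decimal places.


Right Riemann sum uses right endpoints of each subinterval.
Interval: [1, 4], n = 4
dx = (4 - 1) / 4 = 3/4
Right endpoints: [7/4, 5/2, 13/4, 4]
f values: [49/4, 25, 169/4, 64]
Sum = dx * (sum of f values)
= 3/4 * 287/2
= 861/8 ≈ 107.63

107.63


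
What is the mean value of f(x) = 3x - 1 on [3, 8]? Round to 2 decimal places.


Average value = 1/(b-a) * integral from a to b of f(x) dx
First compute the integral of 3x - 1:
F(x) = (3/2)x^2 - x
F(8) = 3/2 * 64 - 1 * 8 = 88
F(3) = 3/2 * 9 - 1 * 3 = 21/2
Integral = 88 - 21/2 = 155/2
Average = (155/2) / (8 - 3) = (155/2) / 5
= 31/2 = 15.50

15.50


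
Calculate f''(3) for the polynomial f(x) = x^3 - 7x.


First derivative:
f'(x) = 3x^2 - 7
Second derivative:
f''(x) = 6x
Substitute x = 3:
f''(3) = 6 * 3 + 0
= 18 + 0
= 18

18


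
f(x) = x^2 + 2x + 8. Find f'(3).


Differentiate term by term using power and sum rules:
f(x) = x^2 + 2x + 8
f'(x) = 2x + 2
Substitute x = 3:
f'(3) = 2 * 3 + 2
= 6 + 2
= 8

8


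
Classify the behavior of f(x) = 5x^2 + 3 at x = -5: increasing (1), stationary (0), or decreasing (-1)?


Compute f'(x) to determine behavior:
f'(x) = 10x
f'(-5) = 10 * (-5) + 0
= -50 + 0
= -50
Since f'(-5) < 0, the function is decreasing (-1)

-1


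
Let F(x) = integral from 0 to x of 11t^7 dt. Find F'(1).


By the Fundamental Theorem of Calculus (Part 1):
If F(x) = integral from 0 to x of f(t) dt, then F'(x) = f(x)
Here f(t) = 11t^7
So F'(x) = 11x^7
Evaluate at x = 1:
F'(1) = 11 * 1^7
= 11 * 1
= 11

11


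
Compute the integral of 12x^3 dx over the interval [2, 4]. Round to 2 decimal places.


Find the antiderivative of 12x^3:
F(x) = 12/4 * x^4
Apply the Fundamental Theorem of Calculus:
F(4) - F(2)
= 12/4 * 4^4 - 12/4 * 2^4
= 12/4 * (256 - 16)
= 12/4 * 240
= 720 = 720.00

720.00


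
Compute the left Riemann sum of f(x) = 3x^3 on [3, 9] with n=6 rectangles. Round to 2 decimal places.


Left Riemann sum uses left endpoints of each subinterval.
Interval: [3, 9], n = 6
dx = (9 - 3) / 6 = 1
Left endpoints: [3, 4, 5, 6, 7, 8]
f values: [81, 192, 375, 648, 1029, 1536]
Sum = dx * (sum of f values)
= 1 * 3861
= 3861 = 3861.00

3861.00


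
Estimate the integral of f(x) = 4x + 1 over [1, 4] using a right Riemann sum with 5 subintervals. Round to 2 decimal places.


Right Riemann sum uses right endpoints of each subinterval.
Interval: [1, 4], n = 5
dx = (4 - 1) / 5 = 3/5
Right endpoints: [8/5, 11/5, 14/5, 17/5, 4]
f values: [37/5, 49/5, 61/5, 73/5, 17]
Sum = dx * (sum of f values)
= 3/5 * 61
= 183/5 = 36.60

36.60


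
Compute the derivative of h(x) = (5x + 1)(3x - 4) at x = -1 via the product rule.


Let u(x) = 5x + 1 and v(x) = 3x - 4
u'(x) = 5
v'(x) = 3
Product rule: h'(x) = u'(x)*v(x) + u(x)*v'(x)
= 5 * (3x - 4) + (5x + 1) * 3
At x = -1:
u(-1) = 5 * (-1) + 1 = -4
v(-1) = 3 * (-1) - 4 = -7
h'(-1) = 5 * (-7) + (-4) * 3
= -35 - 12
= -47

-47


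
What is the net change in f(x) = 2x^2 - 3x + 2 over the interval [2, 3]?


Net change = f(b) - f(a)
f(x) = 2x^2 - 3x + 2
Compute f(3):
f(3) = 2 * 3^2 - 3 * 3 + 2
= 18 - 9 + 2
= 11
Compute f(2):
f(2) = 2 * 2^2 - 3 * 2 + 2
= 8 - 6 + 2
= 4
Net change = 11 - 4 = 7

7


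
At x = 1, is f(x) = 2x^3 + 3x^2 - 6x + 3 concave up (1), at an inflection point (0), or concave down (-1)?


Concavity is determined by the sign of f''(x).
f(x) = 2x^3 + 3x^2 - 6x + 3
f'(x) = 6x^2 + 6x - 6
f''(x) = 12x + 6
f''(1) = 12 * 1 + 6
= 12 + 6
= 18
Since f''(1) > 0, the function is concave up (1)

1


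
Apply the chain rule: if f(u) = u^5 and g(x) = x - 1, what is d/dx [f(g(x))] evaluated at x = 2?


Using the chain rule: (f(g(x)))' = f'(g(x)) * g'(x)
First, find g(2):
g(2) = 1 * 2 - 1 = 1
Next, f'(u) = 5u^4
And g'(x) = 1
So f'(g(2)) * g'(2)
= 5 * 1^4 * 1
= 5 * 1 * 1
= 5

5


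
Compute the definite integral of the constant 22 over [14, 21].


The integral of a constant k over [a, b] equals k * (b - a).
integral from 14 to 21 of 22 dx
= 22 * (21 - 14)
= 22 * 7
= 154

154


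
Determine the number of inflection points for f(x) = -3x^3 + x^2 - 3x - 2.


Inflection points occur where f''(x) = 0 and concavity changes.
f(x) = -3x^3 + x^2 - 3x - 2
f'(x) = -9x^2 + 2x - 3
f''(x) = -18x + 2
Set f''(x) = 0:
-18x + 2 = 0
x = -2 / (-18) = 1/9
Since f''(x) is linear (degree 1), it changes sign at this point.
Therefore there is exactly 1 inflection point.

1


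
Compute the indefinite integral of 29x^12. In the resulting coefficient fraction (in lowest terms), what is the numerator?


Apply the power rule for integration:
integral of ax^n dx = a/(n+1) * x^(n+1) + C
integral of 29x^12 dx
= 29/13 * x^13 + C
The coefficient in lowest terms is 29/13, and its numerator is 29

29


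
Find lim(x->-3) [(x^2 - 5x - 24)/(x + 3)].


Direct substitution gives 0/0, so we factor the numerator.
Factor: (x^2 - 5x - 24) = (x + 3)(x - 8)
Cancel the common factor (x + 3):
(x^2 - 5x - 24)/(x + 3) = (x - 8)
Now substitute x = -3:
= (-3) - (8) = -11

-11


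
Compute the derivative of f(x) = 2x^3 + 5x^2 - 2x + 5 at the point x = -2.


Differentiate f(x) = 2x^3 + 5x^2 - 2x + 5 term by term:
f'(x) = 6x^2 + 10x - 2
Substitute x = -2:
f'(-2) = 6 * (-2)^2 + 10 * (-2) - 2
= 24 - 20 - 2
= 2

2


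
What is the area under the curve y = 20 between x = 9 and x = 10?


The area under a constant function y = 20 is a rectangle.
Width = 10 - 9 = 1
Height = 20
Area = width * height
= 1 * 20
= 20

20


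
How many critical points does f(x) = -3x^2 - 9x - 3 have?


Find where f'(x) = 0:
f'(x) = -6x - 9
Set f'(x) = 0:
-6x - 9 = 0
x = 9 / (-6) = -3/2
This is a linear equation in x, so there is exactly one solution.
Number of critical points: 1

1


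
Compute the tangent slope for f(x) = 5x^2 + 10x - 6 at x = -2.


The slope of the tangent line equals f'(x) at the point.
f(x) = 5x^2 + 10x - 6
f'(x) = 10x + 10
At x = -2:
f'(-2) = 10 * (-2) + 10
= -20 + 10
= -10

-10


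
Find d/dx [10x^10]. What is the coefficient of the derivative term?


We apply the power rule: d/dx [ax^n] = a*n * x^(n-1)
d/dx [10x^10]
= 10 * 10 * x^(10-1)
= 100x^9
The coefficient is 100

100


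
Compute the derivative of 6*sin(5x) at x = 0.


Apply the chain rule to differentiate 6*sin(5x):
d/dx [6*sin(5x)]
= 6 * cos(5x) * d/dx(5x)
= 6 * 5 * cos(5x)
= 30 * cos(5x)
Evaluate at x = 0:
= 30 * cos(0)
= 30 * 1
= 30

30


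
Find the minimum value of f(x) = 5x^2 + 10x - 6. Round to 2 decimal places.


For a quadratic f(x) = ax^2 + bx + c with a > 0, the minimum is at the vertex.
Vertex x-coordinate: x = -b/(2a)
x = -(10) / (2 * 5)
x = -10/10 = -1
Substitute back to find the minimum value:
f(-1) = 5 * (-1)^2 + 10 * (-1) - 6
= 5 - 10 - 6
= -11 = -11.00

-11.00


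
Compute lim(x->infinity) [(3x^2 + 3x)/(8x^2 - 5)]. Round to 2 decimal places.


For limits at infinity with equal-degree polynomials,
we compare leading coefficients.
Numerator leading term: 3x^2
Denominator leading term: 8x^2
Divide both by x^2:
lim = (3 + 3/x) / (8 - 5/x^2)
As x -> infinity, the 1/x and 1/x^2 terms vanish:
= 3/8 ≈ 0.38

0.38


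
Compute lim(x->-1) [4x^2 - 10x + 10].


Since polynomials are continuous, we use direct substitution.
lim(x->-1) of 4x^2 - 10x + 10
= 4 * (-1)^2 - 10 * (-1) + 10
= 4 + 10 + 10
= 24

24


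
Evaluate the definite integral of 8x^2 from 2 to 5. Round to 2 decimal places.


Find the antiderivative of 8x^2:
F(x) = 8/3 * x^3
Apply the Fundamental Theorem of Calculus:
F(5) - F(2)
= 8/3 * 5^3 - 8/3 * 2^3
= 8/3 * (125 - 8)
= 8/3 * 117
= 312 = 312.00

312.00


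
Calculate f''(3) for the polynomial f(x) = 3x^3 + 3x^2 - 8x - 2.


First derivative:
f'(x) = 9x^2 + 6x - 8
Second derivative:
f''(x) = 18x + 6
Substitute x = 3:
f''(3) = 18 * 3 + 6
= 54 + 6
= 60

60


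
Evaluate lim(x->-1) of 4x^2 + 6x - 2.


Since polynomials are continuous, we use direct substitution.
lim(x->-1) of 4x^2 + 6x - 2
= 4 * (-1)^2 + 6 * (-1) - 2
= 4 - 6 - 2
= -4

-4


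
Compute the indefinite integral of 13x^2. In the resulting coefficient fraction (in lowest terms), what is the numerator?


Apply the power rule for integration:
integral of ax^n dx = a/(n+1) * x^(n+1) + C
integral of 13x^2 dx
= 13/3 * x^3 + C
The coefficient in lowest terms is 13/3, and its numerator is 13

13


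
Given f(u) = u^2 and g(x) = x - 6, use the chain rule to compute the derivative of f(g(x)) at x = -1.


Using the chain rule: (f(g(x)))' = f'(g(x)) * g'(x)
First, find g(-1):
g(-1) = 1 * (-1) - 6 = -7
Next, f'(u) = 2u
And g'(x) = 1
So f'(g(-1)) * g'(-1)
= 2 * (-7) * 1
= -14

-14


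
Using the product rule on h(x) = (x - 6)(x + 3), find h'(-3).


Let u(x) = x - 6 and v(x) = x + 3
u'(x) = 1
v'(x) = 1
Product rule: h'(x) = u'(x)*v(x) + u(x)*v'(x)
= 1 * (x + 3) + (x - 6) * 1
At x = -3:
u(-3) = 1 * (-3) - 6 = -9
v(-3) = 1 * (-3) + 3 = 0
h'(-3) = 1 * 0 + (-9) * 1
= 0 - 9
= -9

-9


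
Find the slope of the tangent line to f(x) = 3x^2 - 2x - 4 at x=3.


The slope of the tangent line equals f'(x) at the point.
f(x) = 3x^2 - 2x - 4
f'(x) = 6x - 2
At x = 3:
f'(3) = 6 * 3 - 2
= 18 - 2
= 16

16


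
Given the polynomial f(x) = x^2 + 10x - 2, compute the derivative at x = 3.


Differentiate term by term using power and sum rules:
f(x) = x^2 + 10x - 2
f'(x) = 2x + 10
Substitute x = 3:
f'(3) = 2 * 3 + 10
= 6 + 10
= 16

16


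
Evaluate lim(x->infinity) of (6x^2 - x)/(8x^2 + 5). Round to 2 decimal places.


For limits at infinity with equal-degree polynomials,
we compare leading coefficients.
Numerator leading term: 6x^2
Denominator leading term: 8x^2
Divide both by x^2:
lim = (6 - 1/x) / (8 + 5/x^2)
As x -> infinity, the 1/x and 1/x^2 terms vanish:
= 6/8 = 3/4 = 0.75

0.75


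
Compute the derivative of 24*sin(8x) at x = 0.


Apply the chain rule to differentiate 24*sin(8x):
d/dx [24*sin(8x)]
= 24 * cos(8x) * d/dx(8x)
= 24 * 8 * cos(8x)
= 192 * cos(8x)
Evaluate at x = 0:
= 192 * cos(0)
= 192 * 1
= 192

192


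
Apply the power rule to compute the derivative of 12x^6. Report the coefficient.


We apply the power rule: d/dx [ax^n] = a*n * x^(n-1)
d/dx [12x^6]
= 12 * 6 * x^(6-1)
= 72x^5
The coefficient is 72

72


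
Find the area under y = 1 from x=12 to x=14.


The area under a constant function y = 1 is a rectangle.
Width = 14 - 12 = 2
Height = 1
Area = width * height
= 2 * 1
= 2

2


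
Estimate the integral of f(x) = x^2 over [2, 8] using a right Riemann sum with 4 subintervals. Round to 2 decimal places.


Right Riemann sum uses right endpoints of each subinterval.
Interval: [2, 8], n = 4
dx = (8 - 2) / 4 = 3/2
Right endpoints: [7/2, 5, 13/2, 8]
f values: [49/4, 25, 169/4, 64]
Sum = dx * (sum of f values)
= 3/2 * 287/2
= 861/4 = 215.25

215.25


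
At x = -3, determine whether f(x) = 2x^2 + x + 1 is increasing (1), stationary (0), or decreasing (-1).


Compute f'(x) to determine behavior:
f'(x) = 4x + 1
f'(-3) = 4 * (-3) + 1
= -12 + 1
= -11
Since f'(-3) < 0, the function is decreasing (-1)

-1


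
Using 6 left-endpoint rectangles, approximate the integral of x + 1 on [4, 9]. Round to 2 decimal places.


Left Riemann sum uses left endpoints of each subinterval.
Interval: [4, 9], n = 6
dx = (9 - 4) / 6 = 5/6
Left endpoints: [4, 29/6, 17/3, 13/2, 22/3, 49/6]
f values: [5, 35/6, 20/3, 15/2, 25/3, 55/6]
Sum = dx * (sum of f values)
= 5/6 * 85/2
= 425/12 ≈ 35.42

35.42


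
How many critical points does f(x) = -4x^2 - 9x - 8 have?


Find where f'(x) = 0:
f'(x) = -8x - 9
Set f'(x) = 0:
-8x - 9 = 0
x = 9 / (-8) = -9/8
This is a linear equation in x, so there is exactly one solution.
Number of critical points: 1

1


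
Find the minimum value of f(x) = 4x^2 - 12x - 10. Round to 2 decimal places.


For a quadratic f(x) = ax^2 + bx + c with a > 0, the minimum is at the vertex.
Vertex x-coordinate: x = -b/(2a)
x = -(-12) / (2 * 4)
x = 12/8 = 3/2
Substitute back to find the minimum value:
f(3/2) = 4 * (3/2)^2 - 12 * (3/2) - 10
= 9 - 18 - 10
= -19 = -19.00

-19.00


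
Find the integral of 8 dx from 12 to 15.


The integral of a constant k over [a, b] equals k * (b - a).
integral from 12 to 15 of 8 dx
= 8 * (15 - 12)
= 8 * 3
= 24

24


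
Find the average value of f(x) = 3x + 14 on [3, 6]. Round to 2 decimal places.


Average value = 1/(b-a) * integral from a to b of f(x) dx
First compute the integral of 3x + 14:
F(x) = (3/2)x^2 + 14x
F(6) = 3/2 * 36 + 14 * 6 = 138
F(3) = 3/2 * 9 + 14 * 3 = 111/2
Integral = 138 - 111/2 = 165/2
Average = (165/2) / (6 - 3) = (165/2) / 3
= 55/2 = 27.50

27.50


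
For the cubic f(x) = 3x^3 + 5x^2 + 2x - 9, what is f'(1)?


Differentiate f(x) = 3x^3 + 5x^2 + 2x - 9 term by term:
f'(x) = 9x^2 + 10x + 2
Substitute x = 1:
f'(1) = 9 * 1^2 + 10 * 1 + 2
= 9 + 10 + 2
= 21

21


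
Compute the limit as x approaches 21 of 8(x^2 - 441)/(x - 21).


Direct substitution gives 0/0, so we factor the numerator.
Factor: 8(x^2 - 441) = 8 * (x - 21)(x + 21)
Cancel the common factor (x - 21):
8(x^2 - 441)/(x - 21) = 8 * (x + 21)
Now substitute x = 21:
= 8 * (21 + 21) = 336

336


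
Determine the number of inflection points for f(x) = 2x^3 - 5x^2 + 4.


Inflection points occur where f''(x) = 0 and concavity changes.
f(x) = 2x^3 - 5x^2 + 4
f'(x) = 6x^2 - 10x
f''(x) = 12x - 10
Set f''(x) = 0:
12x - 10 = 0
x = 10 / 12 = 5/6
Since f''(x) is linear (degree 1), it changes sign at this point.
Therefore there is exactly 1 inflection point.

1


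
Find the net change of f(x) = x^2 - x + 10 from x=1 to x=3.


Net change = f(b) - f(a)
f(x) = x^2 - x + 10
Compute f(3):
f(3) = 1 * 3^2 - 1 * 3 + 10
= 9 - 3 + 10
= 16
Compute f(1):
f(1) = 1 * 1^2 - 1 * 1 + 10
= 1 - 1 + 10
= 10
Net change = 16 - 10 = 6

6


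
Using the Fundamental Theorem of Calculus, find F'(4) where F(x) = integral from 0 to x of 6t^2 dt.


By the Fundamental Theorem of Calculus (Part 1):
If F(x) = integral from 0 to x of f(t) dt, then F'(x) = f(x)
Here f(t) = 6t^2
So F'(x) = 6x^2
Evaluate at x = 4:
F'(4) = 6 * 4^2
= 6 * 16
= 96

96


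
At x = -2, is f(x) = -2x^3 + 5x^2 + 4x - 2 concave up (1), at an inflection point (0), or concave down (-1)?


Concavity is determined by the sign of f''(x).
f(x) = -2x^3 + 5x^2 + 4x - 2
f'(x) = -6x^2 + 10x + 4
f''(x) = -12x + 10
f''(-2) = -12 * (-2) + 10
= 24 + 10
= 34
Since f''(-2) > 0, the function is concave up (1)

1


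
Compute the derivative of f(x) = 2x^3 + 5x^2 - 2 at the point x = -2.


Differentiate f(x) = 2x^3 + 5x^2 - 2 term by term:
f'(x) = 6x^2 + 10x
Substitute x = -2:
f'(-2) = 6 * (-2)^2 + 10 * (-2) + 0
= 24 - 20 + 0
= 4

4


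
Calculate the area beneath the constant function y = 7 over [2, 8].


The area under a constant function y = 7 is a rectangle.
Width = 8 - 2 = 6
Height = 7
Area = width * height
= 6 * 7
= 42

42


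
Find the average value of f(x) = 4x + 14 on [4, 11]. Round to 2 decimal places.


Average value = 1/(b-a) * integral from a to b of f(x) dx
First compute the integral of 4x + 14:
F(x) = 2x^2 + 14x
F(11) = 2 * 121 + 14 * 11 = 396
F(4) = 2 * 16 + 14 * 4 = 88
Integral = 396 - 88 = 308
Average = 308 / (11 - 4) = 308 / 7
= 44 = 44.00

44.00


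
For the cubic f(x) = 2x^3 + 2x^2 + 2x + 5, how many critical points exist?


Find where f'(x) = 0:
f(x) = 2x^3 + 2x^2 + 2x + 5
f'(x) = 6x^2 + 4x + 2
This is a quadratic in x. Use the discriminant to count real roots.
Discriminant = (4)^2 - 4 * 6 * 2
= 16 - 48
= -32
Since discriminant < 0, f'(x) = 0 has no real solutions.
Number of critical points: 0

0


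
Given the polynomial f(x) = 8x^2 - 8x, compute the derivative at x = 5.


Differentiate term by term using power and sum rules:
f(x) = 8x^2 - 8x
f'(x) = 16x - 8
Substitute x = 5:
f'(5) = 16 * 5 - 8
= 80 - 8
= 72

72


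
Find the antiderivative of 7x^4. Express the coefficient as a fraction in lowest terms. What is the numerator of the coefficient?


Apply the power rule for integration:
integral of ax^n dx = a/(n+1) * x^(n+1) + C
integral of 7x^4 dx
= 7/5 * x^5 + C
The coefficient in lowest terms is 7/5, and its numerator is 7

7


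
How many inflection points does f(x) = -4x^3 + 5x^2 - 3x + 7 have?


Inflection points occur where f''(x) = 0 and concavity changes.
f(x) = -4x^3 + 5x^2 - 3x + 7
f'(x) = -12x^2 + 10x - 3
f''(x) = -24x + 10
Set f''(x) = 0:
-24x + 10 = 0
x = -10 / (-24) = 5/12
Since f''(x) is linear (degree 1), it changes sign at this point.
Therefore there is exactly 1 inflection point.

1


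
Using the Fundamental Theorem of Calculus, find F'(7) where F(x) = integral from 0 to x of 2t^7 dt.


By the Fundamental Theorem of Calculus (Part 1):
If F(x) = integral from 0 to x of f(t) dt, then F'(x) = f(x)
Here f(t) = 2t^7
So F'(x) = 2x^7
Evaluate at x = 7:
F'(7) = 2 * 7^7
= 2 * 823543
= 1647086

1647086


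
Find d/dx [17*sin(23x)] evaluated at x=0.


Apply the chain rule to differentiate 17*sin(23x):
d/dx [17*sin(23x)]
= 17 * cos(23x) * d/dx(23x)
= 17 * 23 * cos(23x)
= 391 * cos(23x)
Evaluate at x = 0:
= 391 * cos(0)
= 391 * 1
= 391

391


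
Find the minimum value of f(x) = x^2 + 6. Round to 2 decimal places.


For a quadratic f(x) = ax^2 + bx + c with a > 0, the minimum is at the vertex.
Vertex x-coordinate: x = -b/(2a)
x = -(0) / (2 * 1)
x = 0/2 = 0
Substitute back to find the minimum value:
f(0) = 1 * 0^2 + 0 * 0 + 6
= 0 + 0 + 6
= 6 = 6.00

6.00


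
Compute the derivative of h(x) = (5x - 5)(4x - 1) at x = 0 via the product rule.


Let u(x) = 5x - 5 and v(x) = 4x - 1
u'(x) = 5
v'(x) = 4
Product rule: h'(x) = u'(x)*v(x) + u(x)*v'(x)
= 5 * (4x - 1) + (5x - 5) * 4
At x = 0:
u(0) = 5 * 0 - 5 = -5
v(0) = 4 * 0 - 1 = -1
h'(0) = 5 * (-1) + (-5) * 4
= -5 - 20
= -25

-25


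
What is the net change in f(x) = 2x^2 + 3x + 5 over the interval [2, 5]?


Net change = f(b) - f(a)
f(x) = 2x^2 + 3x + 5
Compute f(5):
f(5) = 2 * 5^2 + 3 * 5 + 5
= 50 + 15 + 5
= 70
Compute f(2):
f(2) = 2 * 2^2 + 3 * 2 + 5
= 8 + 6 + 5
= 19
Net change = 70 - 19 = 51

51


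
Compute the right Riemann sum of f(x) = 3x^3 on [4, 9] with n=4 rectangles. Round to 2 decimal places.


Right Riemann sum uses right endpoints of each subinterval.
Interval: [4, 9], n = 4
dx = (9 - 4) / 4 = 5/4
Right endpoints: [21/4, 13/2, 31/4, 9]
f values: [27783/64, 6591/8, 89373/64, 2187]
Sum = dx * (sum of f values)
= 5/4 * 77463/16
= 387315/64 ≈ 6051.80

6051.80


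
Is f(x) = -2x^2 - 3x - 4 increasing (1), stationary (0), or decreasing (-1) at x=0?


Compute f'(x) to determine behavior:
f'(x) = -4x - 3
f'(0) = -4 * 0 - 3
= 0 - 3
= -3
Since f'(0) < 0, the function is decreasing (-1)

-1


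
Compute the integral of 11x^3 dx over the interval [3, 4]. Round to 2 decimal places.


Find the antiderivative of 11x^3:
F(x) = 11/4 * x^4
Apply the Fundamental Theorem of Calculus:
F(4) - F(3)
= 11/4 * 4^4 - 11/4 * 3^4
= 11/4 * (256 - 81)
= 11/4 * 175
= 1925/4 = 481.25

481.25


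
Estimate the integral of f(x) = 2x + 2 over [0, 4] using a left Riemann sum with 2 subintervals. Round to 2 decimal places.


Left Riemann sum uses left endpoints of each subinterval.
Interval: [0, 4], n = 2
dx = (4 - 0) / 2 = 2
Left endpoints: [0, 2]
f values: [2, 6]
Sum = dx * (sum of f values)
= 2 * 8
= 16 = 16.00

16.00


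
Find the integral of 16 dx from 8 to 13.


The integral of a constant k over [a, b] equals k * (b - a).
integral from 8 to 13 of 16 dx
= 16 * (13 - 8)
= 16 * 5
= 80

80


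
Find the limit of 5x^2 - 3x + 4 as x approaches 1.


Since polynomials are continuous, we use direct substitution.
lim(x->1) of 5x^2 - 3x + 4
= 5 * 1^2 - 3 * 1 + 4
= 5 - 3 + 4
= 6

6


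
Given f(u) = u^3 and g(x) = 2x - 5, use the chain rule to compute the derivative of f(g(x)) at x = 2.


Using the chain rule: (f(g(x)))' = f'(g(x)) * g'(x)
First, find g(2):
g(2) = 2 * 2 - 5 = -1
Next, f'(u) = 3u^2
And g'(x) = 2
So f'(g(2)) * g'(2)
= 3 * (-1)^2 * 2
= 3 * 1 * 2
= 6

6


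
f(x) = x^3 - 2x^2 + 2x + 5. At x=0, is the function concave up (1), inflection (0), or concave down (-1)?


Concavity is determined by the sign of f''(x).
f(x) = x^3 - 2x^2 + 2x + 5
f'(x) = 3x^2 - 4x + 2
f''(x) = 6x - 4
f''(0) = 6 * 0 - 4
= 0 - 4
= -4
Since f''(0) < 0, the function is concave down (-1)

-1


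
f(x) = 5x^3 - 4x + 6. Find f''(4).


First derivative:
f'(x) = 15x^2 - 4
Second derivative:
f''(x) = 30x
Substitute x = 4:
f''(4) = 30 * 4 + 0
= 120 + 0
= 120

120


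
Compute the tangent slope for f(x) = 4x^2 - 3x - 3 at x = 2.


The slope of the tangent line equals f'(x) at the point.
f(x) = 4x^2 - 3x - 3
f'(x) = 8x - 3
At x = 2:
f'(2) = 8 * 2 - 3
= 16 - 3
= 13

13


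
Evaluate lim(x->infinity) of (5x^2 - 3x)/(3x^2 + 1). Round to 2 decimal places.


For limits at infinity with equal-degree polynomials,
we compare leading coefficients.
Numerator leading term: 5x^2
Denominator leading term: 3x^2
Divide both by x^2:
lim = (5 - 3/x) / (3 + 1/x^2)
As x -> infinity, the 1/x and 1/x^2 terms vanish:
= 5/3 ≈ 1.67

1.67


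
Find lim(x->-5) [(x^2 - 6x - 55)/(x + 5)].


Direct substitution gives 0/0, so we factor the numerator.
Factor: (x^2 - 6x - 55) = (x + 5)(x - 11)
Cancel the common factor (x + 5):
(x^2 - 6x - 55)/(x + 5) = (x - 11)
Now substitute x = -5:
= (-5) - (11) = -16

-16


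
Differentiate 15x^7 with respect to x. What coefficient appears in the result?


We apply the power rule: d/dx [ax^n] = a*n * x^(n-1)
d/dx [15x^7]
= 15 * 7 * x^(7-1)
= 105x^6
The coefficient is 105

105


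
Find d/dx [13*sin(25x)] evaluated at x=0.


Apply the chain rule to differentiate 13*sin(25x):
d/dx [13*sin(25x)]
= 13 * cos(25x) * d/dx(25x)
= 13 * 25 * cos(25x)
= 325 * cos(25x)
Evaluate at x = 0:
= 325 * cos(0)
= 325 * 1
= 325

325


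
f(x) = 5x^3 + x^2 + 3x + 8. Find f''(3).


First derivative:
f'(x) = 15x^2 + 2x + 3
Second derivative:
f''(x) = 30x + 2
Substitute x = 3:
f''(3) = 30 * 3 + 2
= 90 + 2
= 92

92


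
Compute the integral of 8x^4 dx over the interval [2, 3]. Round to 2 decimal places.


Find the antiderivative of 8x^4:
F(x) = 8/5 * x^5
Apply the Fundamental Theorem of Calculus:
F(3) - F(2)
= 8/5 * 3^5 - 8/5 * 2^5
= 8/5 * (243 - 32)
= 8/5 * 211
= 1688/5 = 337.60

337.60


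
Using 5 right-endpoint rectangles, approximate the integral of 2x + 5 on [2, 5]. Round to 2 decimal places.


Right Riemann sum uses right endpoints of each subinterval.
Interval: [2, 5], n = 5
dx = (5 - 2) / 5 = 3/5
Right endpoints: [13/5, 16/5, 19/5, 22/5, 5]
f values: [51/5, 57/5, 63/5, 69/5, 15]
Sum = dx * (sum of f values)
= 3/5 * 63
= 189/5 = 37.80

37.80


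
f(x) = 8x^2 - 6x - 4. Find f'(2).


Differentiate term by term using power and sum rules:
f(x) = 8x^2 - 6x - 4
f'(x) = 16x - 6
Substitute x = 2:
f'(2) = 16 * 2 - 6
= 32 - 6
= 26

26


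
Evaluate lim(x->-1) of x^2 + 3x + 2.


Since polynomials are continuous, we use direct substitution.
lim(x->-1) of x^2 + 3x + 2
= 1 * (-1)^2 + 3 * (-1) + 2
= 1 - 3 + 2
= 0

0


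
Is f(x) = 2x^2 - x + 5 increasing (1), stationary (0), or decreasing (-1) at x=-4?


Compute f'(x) to determine behavior:
f'(x) = 4x - 1
f'(-4) = 4 * (-4) - 1
= -16 - 1
= -17
Since f'(-4) < 0, the function is decreasing (-1)

-1


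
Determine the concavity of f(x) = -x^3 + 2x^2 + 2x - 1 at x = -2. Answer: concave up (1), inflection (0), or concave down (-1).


Concavity is determined by the sign of f''(x).
f(x) = -x^3 + 2x^2 + 2x - 1
f'(x) = -3x^2 + 4x + 2
f''(x) = -6x + 4
f''(-2) = -6 * (-2) + 4
= 12 + 4
= 16
Since f''(-2) > 0, the function is concave up (1)

1


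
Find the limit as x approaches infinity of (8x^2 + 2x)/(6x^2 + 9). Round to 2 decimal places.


For limits at infinity with equal-degree polynomials,
we compare leading coefficients.
Numerator leading term: 8x^2
Denominator leading term: 6x^2
Divide both by x^2:
lim = (8 + 2/x) / (6 + 9/x^2)
As x -> infinity, the 1/x and 1/x^2 terms vanish:
= 8/6 = 4/3 ≈ 1.33

1.33


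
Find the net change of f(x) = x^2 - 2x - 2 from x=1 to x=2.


Net change = f(b) - f(a)
f(x) = x^2 - 2x - 2
Compute f(2):
f(2) = 1 * 2^2 - 2 * 2 - 2
= 4 - 4 - 2
= -2
Compute f(1):
f(1) = 1 * 1^2 - 2 * 1 - 2
= 1 - 2 - 2
= -3
Net change = -2 - (-3) = 1

1


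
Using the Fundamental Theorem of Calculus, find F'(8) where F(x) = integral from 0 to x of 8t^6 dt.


By the Fundamental Theorem of Calculus (Part 1):
If F(x) = integral from 0 to x of f(t) dt, then F'(x) = f(x)
Here f(t) = 8t^6
So F'(x) = 8x^6
Evaluate at x = 8:
F'(8) = 8 * 8^6
= 8 * 262144
= 2097152

2097152


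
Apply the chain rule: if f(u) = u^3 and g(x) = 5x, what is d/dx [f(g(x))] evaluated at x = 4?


Using the chain rule: (f(g(x)))' = f'(g(x)) * g'(x)
First, find g(4):
g(4) = 5 * 4 + 0 = 20
Next, f'(u) = 3u^2
And g'(x) = 5
So f'(g(4)) * g'(4)
= 3 * 20^2 * 5
= 3 * 400 * 5
= 6000

6000


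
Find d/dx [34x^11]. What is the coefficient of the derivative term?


We apply the power rule: d/dx [ax^n] = a*n * x^(n-1)
d/dx [34x^11]
= 34 * 11 * x^(11-1)
= 374x^10
The coefficient is 374

374


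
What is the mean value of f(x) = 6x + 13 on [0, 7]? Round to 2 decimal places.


Average value = 1/(b-a) * integral from a to b of f(x) dx
First compute the integral of 6x + 13:
F(x) = 3x^2 + 13x
F(7) = 3 * 49 + 13 * 7 = 238
F(0) = 3 * 0 + 13 * 0 = 0
Integral = 238 - 0 = 238
Average = 238 / (7 - 0) = 238 / 7
= 34 = 34.00

34.00


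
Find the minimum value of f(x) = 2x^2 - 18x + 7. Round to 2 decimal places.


For a quadratic f(x) = ax^2 + bx + c with a > 0, the minimum is at the vertex.
Vertex x-coordinate: x = -b/(2a)
x = -(-18) / (2 * 2)
x = 18/4 = 9/2
Substitute back to find the minimum value:
f(9/2) = 2 * (9/2)^2 - 18 * (9/2) + 7
= 81/2 - 81 + 7
= -67/2 = -33.50

-33.50


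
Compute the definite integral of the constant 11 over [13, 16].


The integral of a constant k over [a, b] equals k * (b - a).
integral from 13 to 16 of 11 dx
= 11 * (16 - 13)
= 11 * 3
= 33

33


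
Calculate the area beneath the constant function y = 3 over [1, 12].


The area under a constant function y = 3 is a rectangle.
Width = 12 - 1 = 11
Height = 3
Area = width * height
= 11 * 3
= 33

33


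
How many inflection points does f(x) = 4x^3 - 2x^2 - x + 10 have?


Inflection points occur where f''(x) = 0 and concavity changes.
f(x) = 4x^3 - 2x^2 - x + 10
f'(x) = 12x^2 - 4x - 1
f''(x) = 24x - 4
Set f''(x) = 0:
24x - 4 = 0
x = 4 / 24 = 1/6
Since f''(x) is linear (degree 1), it changes sign at this point.
Therefore there is exactly 1 inflection point.

1


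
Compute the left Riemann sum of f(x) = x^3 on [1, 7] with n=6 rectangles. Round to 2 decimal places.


Left Riemann sum uses left endpoints of each subinterval.
Interval: [1, 7], n = 6
dx = (7 - 1) / 6 = 1
Left endpoints: [1, 2, 3, 4, 5, 6]
f values: [1, 8, 27, 64, 125, 216]
Sum = dx * (sum of f values)
= 1 * 441
= 441 = 441.00

441.00


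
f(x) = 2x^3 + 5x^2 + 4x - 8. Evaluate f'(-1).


Differentiate f(x) = 2x^3 + 5x^2 + 4x - 8 term by term:
f'(x) = 6x^2 + 10x + 4
Substitute x = -1:
f'(-1) = 6 * (-1)^2 + 10 * (-1) + 4
= 6 - 10 + 4
= 0

0


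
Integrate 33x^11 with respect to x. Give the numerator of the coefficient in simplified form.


Apply the power rule for integration:
integral of ax^n dx = a/(n+1) * x^(n+1) + C
integral of 33x^11 dx
= 33/12 * x^12 + C
= 11/4 * x^12 + C
The coefficient in lowest terms is 11/4, and its numerator is 11

11


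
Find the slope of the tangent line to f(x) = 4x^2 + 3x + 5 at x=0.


The slope of the tangent line equals f'(x) at the point.
f(x) = 4x^2 + 3x + 5
f'(x) = 8x + 3
At x = 0:
f'(0) = 8 * 0 + 3
= 0 + 3
= 3

3


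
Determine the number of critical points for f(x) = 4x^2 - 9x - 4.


Find where f'(x) = 0:
f'(x) = 8x - 9
Set f'(x) = 0:
8x - 9 = 0
x = 9 / 8 = 9/8
This is a linear equation in x, so there is exactly one solution.
Number of critical points: 1

1


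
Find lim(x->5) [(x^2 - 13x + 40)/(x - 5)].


Direct substitution gives 0/0, so we factor the numerator.
Factor: (x^2 - 13x + 40) = (x - 5)(x - 8)
Cancel the common factor (x - 5):
(x^2 - 13x + 40)/(x - 5) = (x - 8)
Now substitute x = 5:
= (5) - (8) = -3

-3


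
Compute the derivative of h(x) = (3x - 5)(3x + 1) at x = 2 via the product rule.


Let u(x) = 3x - 5 and v(x) = 3x + 1
u'(x) = 3
v'(x) = 3
Product rule: h'(x) = u'(x)*v(x) + u(x)*v'(x)
= 3 * (3x + 1) + (3x - 5) * 3
At x = 2:
u(2) = 3 * 2 - 5 = 1
v(2) = 3 * 2 + 1 = 7
h'(2) = 3 * 7 + 1 * 3
= 21 + 3
= 24

24


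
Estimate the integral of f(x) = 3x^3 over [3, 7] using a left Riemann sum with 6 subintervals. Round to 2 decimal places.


Left Riemann sum uses left endpoints of each subinterval.
Interval: [3, 7], n = 6
dx = (7 - 3) / 6 = 2/3
Left endpoints: [3, 11/3, 13/3, 5, 17/3, 19/3]
f values: [81, 1331/9, 2197/9, 375, 4913/9, 6859/9]
Sum = dx * (sum of f values)
= 2/3 * 2156
= 4312/3 ≈ 1437.33

1437.33


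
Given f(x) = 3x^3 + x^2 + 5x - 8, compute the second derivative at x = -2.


First derivative:
f'(x) = 9x^2 + 2x + 5
Second derivative:
f''(x) = 18x + 2
Substitute x = -2:
f''(-2) = 18 * (-2) + 2
= -36 + 2
= -34

-34


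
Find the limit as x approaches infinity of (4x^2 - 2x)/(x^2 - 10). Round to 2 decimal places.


For limits at infinity with equal-degree polynomials,
we compare leading coefficients.
Numerator leading term: 4x^2
Denominator leading term: x^2
Divide both by x^2:
lim = (4 - 2/x) / (1 - 10/x^2)
As x -> infinity, the 1/x and 1/x^2 terms vanish:
= 4/1 = 4 = 4.00

4.00


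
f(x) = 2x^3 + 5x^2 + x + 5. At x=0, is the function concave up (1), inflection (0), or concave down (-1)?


Concavity is determined by the sign of f''(x).
f(x) = 2x^3 + 5x^2 + x + 5
f'(x) = 6x^2 + 10x + 1
f''(x) = 12x + 10
f''(0) = 12 * 0 + 10
= 0 + 10
= 10
Since f''(0) > 0, the function is concave up (1)

1


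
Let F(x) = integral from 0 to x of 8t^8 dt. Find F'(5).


By the Fundamental Theorem of Calculus (Part 1):
If F(x) = integral from 0 to x of f(t) dt, then F'(x) = f(x)
Here f(t) = 8t^8
So F'(x) = 8x^8
Evaluate at x = 5:
F'(5) = 8 * 5^8
= 8 * 390625
= 3125000

3125000


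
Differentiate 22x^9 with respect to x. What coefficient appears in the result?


We apply the power rule: d/dx [ax^n] = a*n * x^(n-1)
d/dx [22x^9]
= 22 * 9 * x^(9-1)
= 198x^8
The coefficient is 198

198


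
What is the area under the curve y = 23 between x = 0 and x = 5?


The area under a constant function y = 23 is a rectangle.
Width = 5 - 0 = 5
Height = 23
Area = width * height
= 5 * 23
= 115

115


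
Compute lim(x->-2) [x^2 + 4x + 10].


Since polynomials are continuous, we use direct substitution.
lim(x->-2) of x^2 + 4x + 10
= 1 * (-2)^2 + 4 * (-2) + 10
= 4 - 8 + 10
= 6

6


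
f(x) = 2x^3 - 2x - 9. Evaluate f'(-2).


Differentiate f(x) = 2x^3 - 2x - 9 term by term:
f'(x) = 6x^2 - 2
Substitute x = -2:
f'(-2) = 6 * (-2)^2 + 0 * (-2) - 2
= 24 + 0 - 2
= 22

22


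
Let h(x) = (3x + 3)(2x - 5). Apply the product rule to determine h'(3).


Let u(x) = 3x + 3 and v(x) = 2x - 5
u'(x) = 3
v'(x) = 2
Product rule: h'(x) = u'(x)*v(x) + u(x)*v'(x)
= 3 * (2x - 5) + (3x + 3) * 2
At x = 3:
u(3) = 3 * 3 + 3 = 12
v(3) = 2 * 3 - 5 = 1
h'(3) = 3 * 1 + 12 * 2
= 3 + 24
= 27

27


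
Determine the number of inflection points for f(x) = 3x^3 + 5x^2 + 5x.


Inflection points occur where f''(x) = 0 and concavity changes.
f(x) = 3x^3 + 5x^2 + 5x
f'(x) = 9x^2 + 10x + 5
f''(x) = 18x + 10
Set f''(x) = 0:
18x + 10 = 0
x = -10 / 18 = -5/9
Since f''(x) is linear (degree 1), it changes sign at this point.
Therefore there is exactly 1 inflection point.

1


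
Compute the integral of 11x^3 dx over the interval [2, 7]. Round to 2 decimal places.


Find the antiderivative of 11x^3:
F(x) = 11/4 * x^4
Apply the Fundamental Theorem of Calculus:
F(7) - F(2)
= 11/4 * 7^4 - 11/4 * 2^4
= 11/4 * (2401 - 16)
= 11/4 * 2385
= 26235/4 = 6558.75

6558.75


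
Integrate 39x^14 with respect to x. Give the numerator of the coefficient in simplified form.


Apply the power rule for integration:
integral of ax^n dx = a/(n+1) * x^(n+1) + C
integral of 39x^14 dx
= 39/15 * x^15 + C
= 13/5 * x^15 + C
The coefficient in lowest terms is 13/5, and its numerator is 13

13


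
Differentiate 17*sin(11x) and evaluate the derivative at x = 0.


Apply the chain rule to differentiate 17*sin(11x):
d/dx [17*sin(11x)]
= 17 * cos(11x) * d/dx(11x)
= 17 * 11 * cos(11x)
= 187 * cos(11x)
Evaluate at x = 0:
= 187 * cos(0)
= 187 * 1
= 187

187


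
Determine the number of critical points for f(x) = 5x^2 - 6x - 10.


Find where f'(x) = 0:
f'(x) = 10x - 6
Set f'(x) = 0:
10x - 6 = 0
x = 6 / 10 = 3/5
This is a linear equation in x, so there is exactly one solution.
Number of critical points: 1

1


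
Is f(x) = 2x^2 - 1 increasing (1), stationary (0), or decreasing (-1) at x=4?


Compute f'(x) to determine behavior:
f'(x) = 4x
f'(4) = 4 * 4 + 0
= 16 + 0
= 16
Since f'(4) > 0, the function is increasing (1)

1


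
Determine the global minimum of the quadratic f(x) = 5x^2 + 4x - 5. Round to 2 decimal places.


For a quadratic f(x) = ax^2 + bx + c with a > 0, the minimum is at the vertex.
Vertex x-coordinate: x = -b/(2a)
x = -(4) / (2 * 5)
x = -4/10 = -2/5
Substitute back to find the minimum value:
f(-2/5) = 5 * (-2/5)^2 + 4 * (-2/5) - 5
= 4/5 - 8/5 - 5
= -29/5 = -5.80

-5.80


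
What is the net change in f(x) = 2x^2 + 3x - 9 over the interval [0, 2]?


Net change = f(b) - f(a)
f(x) = 2x^2 + 3x - 9
Compute f(2):
f(2) = 2 * 2^2 + 3 * 2 - 9
= 8 + 6 - 9
= 5
Compute f(0):
f(0) = 2 * 0^2 + 3 * 0 - 9
= 0 + 0 - 9
= -9
Net change = 5 - (-9) = 14

14


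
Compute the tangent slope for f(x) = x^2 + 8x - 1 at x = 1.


The slope of the tangent line equals f'(x) at the point.
f(x) = x^2 + 8x - 1
f'(x) = 2x + 8
At x = 1:
f'(1) = 2 * 1 + 8
= 2 + 8
= 10

10


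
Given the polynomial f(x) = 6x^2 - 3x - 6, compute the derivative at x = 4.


Differentiate term by term using power and sum rules:
f(x) = 6x^2 - 3x - 6
f'(x) = 12x - 3
Substitute x = 4:
f'(4) = 12 * 4 - 3
= 48 - 3
= 45

45


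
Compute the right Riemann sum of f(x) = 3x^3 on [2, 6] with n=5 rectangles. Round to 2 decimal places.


Right Riemann sum uses right endpoints of each subinterval.
Interval: [2, 6], n = 5
dx = (6 - 2) / 5 = 4/5
Right endpoints: [14/5, 18/5, 22/5, 26/5, 6]
f values: [8232/125, 17496/125, 31944/125, 52728/125, 648]
Sum = dx * (sum of f values)
= 4/5 * 7656/5
= 30624/25 = 1224.96

1224.96


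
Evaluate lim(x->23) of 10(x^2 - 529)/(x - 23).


Direct substitution gives 0/0, so we factor the numerator.
Factor: 10(x^2 - 529) = 10 * (x - 23)(x + 23)
Cancel the common factor (x - 23):
10(x^2 - 529)/(x - 23) = 10 * (x + 23)
Now substitute x = 23:
= 10 * (23 + 23) = 460

460


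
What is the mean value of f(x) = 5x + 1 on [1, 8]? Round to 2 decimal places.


Average value = 1/(b-a) * integral from a to b of f(x) dx
First compute the integral of 5x + 1:
F(x) = (5/2)x^2 + x
F(8) = 5/2 * 64 + 1 * 8 = 168
F(1) = 5/2 * 1 + 1 * 1 = 7/2
Integral = 168 - 7/2 = 329/2
Average = (329/2) / (8 - 1) = (329/2) / 7
= 47/2 = 23.50

23.50


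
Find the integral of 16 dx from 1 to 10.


The integral of a constant k over [a, b] equals k * (b - a).
integral from 1 to 10 of 16 dx
= 16 * (10 - 1)
= 16 * 9
= 144

144


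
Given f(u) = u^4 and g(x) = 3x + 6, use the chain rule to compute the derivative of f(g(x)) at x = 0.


Using the chain rule: (f(g(x)))' = f'(g(x)) * g'(x)
First, find g(0):
g(0) = 3 * 0 + 6 = 6
Next, f'(u) = 4u^3
And g'(x) = 3
So f'(g(0)) * g'(0)
= 4 * 6^3 * 3
= 4 * 216 * 3
= 2592

2592


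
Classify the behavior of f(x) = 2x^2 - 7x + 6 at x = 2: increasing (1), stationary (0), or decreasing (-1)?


Compute f'(x) to determine behavior:
f'(x) = 4x - 7
f'(2) = 4 * 2 - 7
= 8 - 7
= 1
Since f'(2) > 0, the function is increasing (1)

1


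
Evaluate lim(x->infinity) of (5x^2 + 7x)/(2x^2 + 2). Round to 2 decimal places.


For limits at infinity with equal-degree polynomials,
we compare leading coefficients.
Numerator leading term: 5x^2
Denominator leading term: 2x^2
Divide both by x^2:
lim = (5 + 7/x) / (2 + 2/x^2)
As x -> infinity, the 1/x and 1/x^2 terms vanish:
= 5/2 = 2.50

2.50


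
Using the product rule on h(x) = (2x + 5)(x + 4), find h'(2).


Let u(x) = 2x + 5 and v(x) = x + 4
u'(x) = 2
v'(x) = 1
Product rule: h'(x) = u'(x)*v(x) + u(x)*v'(x)
= 2 * (x + 4) + (2x + 5) * 1
At x = 2:
u(2) = 2 * 2 + 5 = 9
v(2) = 1 * 2 + 4 = 6
h'(2) = 2 * 6 + 9 * 1
= 12 + 9
= 21

21


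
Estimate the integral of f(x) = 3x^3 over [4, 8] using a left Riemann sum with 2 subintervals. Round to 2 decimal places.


Left Riemann sum uses left endpoints of each subinterval.
Interval: [4, 8], n = 2
dx = (8 - 4) / 2 = 2
Left endpoints: [4, 6]
f values: [192, 648]
Sum = dx * (sum of f values)
= 2 * 840
= 1680 = 1680.00

1680.00


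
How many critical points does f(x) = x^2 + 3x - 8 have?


Find where f'(x) = 0:
f'(x) = 2x + 3
Set f'(x) = 0:
2x + 3 = 0
x = -3 / 2 = -3/2
This is a linear equation in x, so there is exactly one solution.
Number of critical points: 1

1


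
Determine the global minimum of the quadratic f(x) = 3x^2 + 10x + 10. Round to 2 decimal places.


For a quadratic f(x) = ax^2 + bx + c with a > 0, the minimum is at the vertex.
Vertex x-coordinate: x = -b/(2a)
x = -(10) / (2 * 3)
x = -10/6 = -5/3
Substitute back to find the minimum value:
f(-5/3) = 3 * (-5/3)^2 + 10 * (-5/3) + 10
= 25/3 - 50/3 + 10
= 5/3 ≈ 1.67

1.67


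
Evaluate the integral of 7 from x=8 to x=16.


The integral of a constant k over [a, b] equals k * (b - a).
integral from 8 to 16 of 7 dx
= 7 * (16 - 8)
= 7 * 8
= 56

56


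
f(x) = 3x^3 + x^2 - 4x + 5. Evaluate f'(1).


Differentiate f(x) = 3x^3 + x^2 - 4x + 5 term by term:
f'(x) = 9x^2 + 2x - 4
Substitute x = 1:
f'(1) = 9 * 1^2 + 2 * 1 - 4
= 9 + 2 - 4
= 7

7


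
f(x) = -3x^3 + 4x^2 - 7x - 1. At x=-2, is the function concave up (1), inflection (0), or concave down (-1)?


Concavity is determined by the sign of f''(x).
f(x) = -3x^3 + 4x^2 - 7x - 1
f'(x) = -9x^2 + 8x - 7
f''(x) = -18x + 8
f''(-2) = -18 * (-2) + 8
= 36 + 8
= 44
Since f''(-2) > 0, the function is concave up (1)

1


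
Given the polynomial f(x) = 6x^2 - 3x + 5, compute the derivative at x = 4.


Differentiate term by term using power and sum rules:
f(x) = 6x^2 - 3x + 5
f'(x) = 12x - 3
Substitute x = 4:
f'(4) = 12 * 4 - 3
= 48 - 3
= 45

45


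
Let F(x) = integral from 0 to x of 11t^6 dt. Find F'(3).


By the Fundamental Theorem of Calculus (Part 1):
If F(x) = integral from 0 to x of f(t) dt, then F'(x) = f(x)
Here f(t) = 11t^6
So F'(x) = 11x^6
Evaluate at x = 3:
F'(3) = 11 * 3^6
= 11 * 729
= 8019

8019


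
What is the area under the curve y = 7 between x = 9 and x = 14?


The area under a constant function y = 7 is a rectangle.
Width = 14 - 9 = 5
Height = 7
Area = width * height
= 5 * 7
= 35

35


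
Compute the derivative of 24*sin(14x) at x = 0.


Apply the chain rule to differentiate 24*sin(14x):
d/dx [24*sin(14x)]
= 24 * cos(14x) * d/dx(14x)
= 24 * 14 * cos(14x)
= 336 * cos(14x)
Evaluate at x = 0:
= 336 * cos(0)
= 336 * 1
= 336

336


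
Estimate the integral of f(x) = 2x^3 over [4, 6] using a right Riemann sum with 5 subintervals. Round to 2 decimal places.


Right Riemann sum uses right endpoints of each subinterval.
Interval: [4, 6], n = 5
dx = (6 - 4) / 5 = 2/5
Right endpoints: [22/5, 24/5, 26/5, 28/5, 6]
f values: [21296/125, 27648/125, 35152/125, 43904/125, 432]
Sum = dx * (sum of f values)
= 2/5 * 1456
= 2912/5 = 582.40

582.40


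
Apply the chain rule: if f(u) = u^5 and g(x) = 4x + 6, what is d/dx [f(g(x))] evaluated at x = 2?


Using the chain rule: (f(g(x)))' = f'(g(x)) * g'(x)
First, find g(2):
g(2) = 4 * 2 + 6 = 14
Next, f'(u) = 5u^4
And g'(x) = 4
So f'(g(2)) * g'(2)
= 5 * 14^4 * 4
= 5 * 38416 * 4
= 768320

768320
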